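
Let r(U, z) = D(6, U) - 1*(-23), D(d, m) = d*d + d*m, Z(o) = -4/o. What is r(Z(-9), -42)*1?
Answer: 185/3 ≈ 61.667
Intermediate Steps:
D(d, m) = d**2 + d*m
r(U, z) = 59 + 6*U (r(U, z) = 6*(6 + U) - 1*(-23) = (36 + 6*U) + 23 = 59 + 6*U)
r(Z(-9), -42)*1 = (59 + 6*(-4/(-9)))*1 = (59 + 6*(-4*(-1/9)))*1 = (59 + 6*(4/9))*1 = (59 + 8/3)*1 = (185/3)*1 = 185/3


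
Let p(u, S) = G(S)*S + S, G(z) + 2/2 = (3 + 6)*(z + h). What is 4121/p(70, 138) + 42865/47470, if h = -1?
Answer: 374463754/403860519 ≈ 0.92721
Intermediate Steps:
G(z) = -10 + 9*z (G(z) = -1 + (3 + 6)*(z - 1) = -1 + 9*(-1 + z) = -1 + (-9 + 9*z) = -10 + 9*z)
p(u, S) = S + S*(-10 + 9*S) (p(u, S) = (-10 + 9*S)*S + S = S*(-10 + 9*S) + S = S + S*(-10 + 9*S))
4121/p(70, 138) + 42865/47470 = 4121/((9*138*(-1 + 138))) + 42865/47470 = 4121/((9*138*137)) + 42865*(1/47470) = 4121/170154 + 8573/9494 = 374463754/403860519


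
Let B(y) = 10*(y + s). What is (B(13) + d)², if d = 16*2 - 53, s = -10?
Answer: 81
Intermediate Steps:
B(y) = -100 + 10*y (B(y) = 10*(y - 10) = 10*(-10 + y) = -100 + 10*y)
d = -21 (d = 32 - 53 = -21)
(B(13) + d)² = ((-100 + 10*13) - 21)² = ((-100 + 130) - 21)² = (30 - 21)² = 9² = 81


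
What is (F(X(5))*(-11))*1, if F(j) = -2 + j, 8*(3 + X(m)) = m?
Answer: 385/8 ≈ 48.125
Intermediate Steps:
X(m) = -3 + m/8
(F(X(5))*(-11))*1 = ((-2 + (-3 + (1/8)*5))*(-11))*1 = ((-2 + (-3 + 5/8))*(-11))*1 = ((-2 - 19/8)*(-11))*1 = -35/8*(-11)*1 = (385/8)*1 = 385/8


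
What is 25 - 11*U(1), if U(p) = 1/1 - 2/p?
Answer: 36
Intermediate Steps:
U(p) = 1 - 2/p (U(p) = 1*1 - 2/p = 1 - 2/p)
25 - 11*U(1) = 25 - 11*(-2 + 1)/1 = 25 - 11*(-1) = 25 + 11 = 36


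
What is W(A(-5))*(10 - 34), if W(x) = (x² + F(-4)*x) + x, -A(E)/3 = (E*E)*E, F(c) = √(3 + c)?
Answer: -3384000 - 9000*I ≈ -3.384e+6 - 9000.0*I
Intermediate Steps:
A(E) = -3*E³ (A(E) = -3*E*E*E = -3*E²*E = -3*E³)
W(x) = x + x² + I*x (W(x) = (x² + √(3 - 4)*x) + x = (x² + √(-1)*x) + x = (x² + I*x) + x = x + x² + I*x)
W(A(-5))*(10 - 34) = ((-3*(-5)³)*(1 + I - 3*(-5)³))*(10 - 34) = ((-3*(-125))*(1 + I - 3*(-125)))*(-24) = (375*(1 + I + 375))*(-24) = (375*(376 + I))*(-24) = (141000 + 375*I)*(-24) = -3384000 - 9000*I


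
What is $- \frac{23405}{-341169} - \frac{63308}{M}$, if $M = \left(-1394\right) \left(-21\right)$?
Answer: $- \frac{9763571}{4662643} \approx -2.094$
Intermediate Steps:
$M = 29274$
$- \frac{23405}{-341169} - \frac{63308}{M} = - \frac{23405}{-341169} - \frac{63308}{29274} = \left(-23405\right) \left(- \frac{1}{341169}\right) - \frac{266}{123} = \frac{23405}{341169} - \frac{266}{123} = - \frac{9763571}{4662643}$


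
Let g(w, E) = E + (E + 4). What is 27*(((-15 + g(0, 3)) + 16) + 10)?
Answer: 567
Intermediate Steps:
g(w, E) = 4 + 2*E (g(w, E) = E + (4 + E) = 4 + 2*E)
27*(((-15 + g(0, 3)) + 16) + 10) = 27*(((-15 + (4 + 2*3)) + 16) + 10) = 27*(((-15 + (4 + 6)) + 16) + 10) = 27*(((-15 + 10) + 16) + 10) = 27*((-5 + 16) + 10) = 27*(11 + 10) = 27*21 = 567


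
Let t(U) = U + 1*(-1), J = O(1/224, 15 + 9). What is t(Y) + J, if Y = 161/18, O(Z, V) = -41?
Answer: -595/18 ≈ -33.056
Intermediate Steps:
J = -41
Y = 161/18 (Y = 161*(1/18) = 161/18 ≈ 8.9444)
t(U) = -1 + U (t(U) = U - 1 = -1 + U)
t(Y) + J = (-1 + 161/18) - 41 = 143/18 - 41 = -595/18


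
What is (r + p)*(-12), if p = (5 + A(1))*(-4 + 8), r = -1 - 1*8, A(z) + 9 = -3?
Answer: 444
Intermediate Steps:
A(z) = -12 (A(z) = -9 - 3 = -12)
r = -9 (r = -1 - 8 = -9)
p = -28 (p = (5 - 12)*(-4 + 8) = -7*4 = -28)
(r + p)*(-12) = (-9 - 28)*(-12) = -37*(-12) = 444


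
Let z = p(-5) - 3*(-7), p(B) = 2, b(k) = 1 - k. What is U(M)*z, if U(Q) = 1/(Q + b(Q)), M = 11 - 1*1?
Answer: 23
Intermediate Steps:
M = 10 (M = 11 - 1 = 10)
z = 23 (z = 2 - 3*(-7) = 2 + 21 = 23)
U(Q) = 1 (U(Q) = 1/(Q + (1 - Q)) = 1/1 = 1)
U(M)*z = 1*23 = 23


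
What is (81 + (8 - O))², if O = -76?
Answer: 27225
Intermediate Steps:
(81 + (8 - O))² = (81 + (8 - 1*(-76)))² = (81 + (8 + 76))² = (81 + 84)² = 165² = 27225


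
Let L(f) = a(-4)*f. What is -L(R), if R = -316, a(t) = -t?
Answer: 1264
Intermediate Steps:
L(f) = 4*f (L(f) = (-1*(-4))*f = 4*f)
-L(R) = -4*(-316) = -1*(-1264) = 1264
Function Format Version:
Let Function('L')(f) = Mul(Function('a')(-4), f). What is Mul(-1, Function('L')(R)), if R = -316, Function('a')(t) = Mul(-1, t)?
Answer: 1264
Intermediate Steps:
Function('L')(f) = Mul(4, f) (Function('L')(f) = Mul(Mul(-1, -4), f) = Mul(4, f))
Mul(-1, Function('L')(R)) = Mul(-1, Mul(4, -316)) = Mul(-1, -1264) = 1264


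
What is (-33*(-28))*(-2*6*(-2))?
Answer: 22176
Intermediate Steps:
(-33*(-28))*(-2*6*(-2)) = 924*(-12*(-2)) = 924*24 = 22176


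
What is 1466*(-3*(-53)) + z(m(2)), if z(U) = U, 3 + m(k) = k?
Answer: 233093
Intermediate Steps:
m(k) = -3 + k
1466*(-3*(-53)) + z(m(2)) = 1466*(-3*(-53)) + (-3 + 2) = 1466*159 - 1 = 233094 - 1 = 233093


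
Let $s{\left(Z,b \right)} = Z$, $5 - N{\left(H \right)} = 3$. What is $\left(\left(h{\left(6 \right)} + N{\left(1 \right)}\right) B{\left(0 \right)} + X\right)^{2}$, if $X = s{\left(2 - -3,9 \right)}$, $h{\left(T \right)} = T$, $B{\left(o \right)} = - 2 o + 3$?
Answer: $841$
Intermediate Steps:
$N{\left(H \right)} = 2$ ($N{\left(H \right)} = 5 - 3 = 2$)
$B{\left(o \right)} = 3 - 2 o$
$X = 5$ ($X = 2 - -3 = 2 + 3 = 5$)
$\left(\left(h{\left(6 \right)} + N{\left(1 \right)}\right) B{\left(0 \right)} + X\right)^{2} = \left(\left(6 + 2\right) \left(3 - 0\right) + 5\right)^{2} = \left(8 \left(3 + 0\right) + 5\right)^{2} = \left(8 \cdot 3 + 5\right)^{2} = \left(24 + 5\right)^{2} = 29^{2} = 841$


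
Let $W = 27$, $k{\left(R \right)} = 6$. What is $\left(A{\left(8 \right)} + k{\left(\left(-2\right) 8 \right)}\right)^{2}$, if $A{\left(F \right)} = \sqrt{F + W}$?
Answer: $\left(6 + \sqrt{35}\right)^{2} \approx 141.99$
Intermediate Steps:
$A{\left(F \right)} = \sqrt{27 + F}$ ($A{\left(F \right)} = \sqrt{F + 27} = \sqrt{27 + F}$)
$\left(A{\left(8 \right)} + k{\left(\left(-2\right) 8 \right)}\right)^{2} = \left(\sqrt{27 + 8} + 6\right)^{2} = \left(\sqrt{35} + 6\right)^{2} = \left(6 + \sqrt{35}\right)^{2}$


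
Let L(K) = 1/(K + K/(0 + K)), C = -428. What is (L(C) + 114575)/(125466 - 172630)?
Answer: -940837/387289 ≈ -2.4293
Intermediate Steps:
L(K) = 1/(1 + K) (L(K) = 1/(K + K/K) = 1/(K + 1) = 1/(1 + K))
(L(C) + 114575)/(125466 - 172630) = (1/(1 - 428) + 114575)/(125466 - 172630) = (1/(-427) + 114575)/(-47164) = (-1/427 + 114575)*(-1/47164) = (48923524/427)*(-1/47164) = -940837/387289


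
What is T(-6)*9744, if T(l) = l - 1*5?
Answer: -107184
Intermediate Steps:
T(l) = -5 + l (T(l) = l - 5 = -5 + l)
T(-6)*9744 = (-5 - 6)*9744 = -11*9744 = -107184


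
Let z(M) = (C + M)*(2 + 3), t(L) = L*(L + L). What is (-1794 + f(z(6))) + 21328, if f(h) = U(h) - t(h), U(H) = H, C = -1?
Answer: 18309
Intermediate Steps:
t(L) = 2*L**2 (t(L) = L*(2*L) = 2*L**2)
z(M) = -5 + 5*M (z(M) = (-1 + M)*(2 + 3) = (-1 + M)*5 = -5 + 5*M)
f(h) = h - 2*h**2
(-1794 + f(z(6))) + 21328 = (-1794 + (-5 + 5*6)*(1 - 2*(-5 + 5*6))) + 21328 = (-1794 + (-5 + 30)*(1 - 2*(-5 + 30))) + 21328 = (-1794 + 25*(1 - 2*25)) + 21328 = (-1794 + 25*(1 - 50)) + 21328 = (-1794 + 25*(-49)) + 21328 = (-1794 - 1225) + 21328 = -3019 + 21328 = 18309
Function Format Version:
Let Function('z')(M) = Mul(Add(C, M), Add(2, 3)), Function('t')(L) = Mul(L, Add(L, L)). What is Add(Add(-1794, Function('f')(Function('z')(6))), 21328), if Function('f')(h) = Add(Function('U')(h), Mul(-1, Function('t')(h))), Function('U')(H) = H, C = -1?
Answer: 18309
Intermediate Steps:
Function('t')(L) = Mul(2, Pow(L, 2)) (Function('t')(L) = Mul(L, Mul(2, L)) = Mul(2, Pow(L, 2)))
Function('z')(M) = Add(-5, Mul(5, M)) (Function('z')(M) = Mul(Add(-1, M), Add(2, 3)) = Mul(Add(-1, M), 5) = Add(-5, Mul(5, M)))
Function('f')(h) = Add(h, Mul(-2, Pow(h, 2))) (Function('f')(h) = Add(h, Mul(-1, Mul(2, Pow(h, 2)))) = Add(h, Mul(-2, Pow(h, 2))))
Add(Add(-1794, Function('f')(Function('z')(6))), 21328) = Add(Add(-1794, Mul(Add(-5, Mul(5, 6)), Add(1, Mul(-2, Add(-5, Mul(5, 6)))))), 21328) = Add(Add(-1794, Mul(Add(-5, 30), Add(1, Mul(-2, Add(-5, 30))))), 21328) = Add(Add(-1794, Mul(25, Add(1, Mul(-2, 25)))), 21328) = Add(Add(-1794, Mul(25, Add(1, -50))), 21328) = Add(Add(-1794, Mul(25, -49)), 21328) = Add(Add(-1794, -1225), 21328) = Add(-3019, 21328) = 18309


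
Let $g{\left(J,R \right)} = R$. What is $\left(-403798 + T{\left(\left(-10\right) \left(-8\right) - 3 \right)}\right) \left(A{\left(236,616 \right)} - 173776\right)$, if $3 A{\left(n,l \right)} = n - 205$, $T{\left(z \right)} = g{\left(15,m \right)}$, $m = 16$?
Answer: $70163448418$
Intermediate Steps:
$T{\left(z \right)} = 16$
$A{\left(n,l \right)} = - \frac{205}{3} + \frac{n}{3}$ ($A{\left(n,l \right)} = \frac{n - 205}{3} = \frac{-205 + n}{3} = - \frac{205}{3} + \frac{n}{3}$)
$\left(-403798 + T{\left(\left(-10\right) \left(-8\right) - 3 \right)}\right) \left(A{\left(236,616 \right)} - 173776\right) = \left(-403798 + 16\right) \left(\left(- \frac{205}{3} + \frac{1}{3} \cdot 236\right) - 173776\right) = - 403782 \left(\left(- \frac{205}{3} + \frac{236}{3}\right) - 173776\right) = - 403782 \left(\frac{31}{3} - 173776\right) = \left(-403782\right) \left(- \frac{521297}{3}\right) = 70163448418$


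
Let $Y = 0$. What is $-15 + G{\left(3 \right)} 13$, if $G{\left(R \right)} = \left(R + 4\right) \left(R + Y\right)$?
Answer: $258$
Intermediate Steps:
$G{\left(R \right)} = R \left(4 + R\right)$ ($G{\left(R \right)} = \left(R + 4\right) \left(R + 0\right) = \left(4 + R\right) R = R \left(4 + R\right)$)
$-15 + G{\left(3 \right)} 13 = -15 + 3 \left(4 + 3\right) 13 = -15 + 3 \cdot 7 \cdot 13 = -15 + 21 \cdot 13 = -15 + 273 = 258$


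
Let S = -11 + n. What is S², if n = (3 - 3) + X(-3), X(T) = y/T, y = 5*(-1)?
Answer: 784/9 ≈ 87.111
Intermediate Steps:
y = -5
X(T) = -5/T
n = 5/3 (n = (3 - 3) - 5/(-3) = 0 - 5*(-⅓) = 0 + 5/3 = 5/3 ≈ 1.6667)
S = -28/3 (S = -11 + 5/3 = -28/3 ≈ -9.3333)
S² = (-28/3)² = 784/9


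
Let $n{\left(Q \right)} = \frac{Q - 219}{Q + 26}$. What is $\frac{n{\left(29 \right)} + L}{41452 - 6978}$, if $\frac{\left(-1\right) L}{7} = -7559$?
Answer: $\frac{582005}{379214} \approx 1.5348$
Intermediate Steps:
$L = 52913$ ($L = \left(-7\right) \left(-7559\right) = 52913$)
$n{\left(Q \right)} = \frac{-219 + Q}{26 + Q}$
$\frac{n{\left(29 \right)} + L}{41452 - 6978} = \frac{\frac{-219 + 29}{26 + 29} + 52913}{41452 - 6978} = \frac{\frac{1}{55} \left(-190\right) + 52913}{34474} = \left(\frac{1}{55} \left(-190\right) + 52913\right) \frac{1}{34474} = \left(- \frac{38}{11} + 52913\right) \frac{1}{34474} = \frac{582005}{11} \cdot \frac{1}{34474} = \frac{582005}{379214}$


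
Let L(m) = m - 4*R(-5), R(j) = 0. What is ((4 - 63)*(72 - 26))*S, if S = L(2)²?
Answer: -10856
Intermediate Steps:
L(m) = m (L(m) = m - 4*0 = m + 0 = m)
S = 4 (S = 2² = 4)
((4 - 63)*(72 - 26))*S = ((4 - 63)*(72 - 26))*4 = -59*46*4 = -2714*4 = -10856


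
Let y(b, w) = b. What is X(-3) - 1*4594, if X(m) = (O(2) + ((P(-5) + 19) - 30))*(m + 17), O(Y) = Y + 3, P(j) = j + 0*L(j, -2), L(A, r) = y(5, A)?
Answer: -4748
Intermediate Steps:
L(A, r) = 5
P(j) = j (P(j) = j + 0*5 = j + 0 = j)
O(Y) = 3 + Y
X(m) = -187 - 11*m (X(m) = ((3 + 2) + ((-5 + 19) - 30))*(m + 17) = (5 + (14 - 30))*(17 + m) = (5 - 16)*(17 + m) = -11*(17 + m) = -187 - 11*m)
X(-3) - 1*4594 = (-187 - 11*(-3)) - 1*4594 = (-187 + 33) - 4594 = -154 - 4594 = -4748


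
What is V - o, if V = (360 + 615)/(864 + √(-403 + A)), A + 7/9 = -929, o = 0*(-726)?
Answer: 7581600/6730459 - 2925*I*√11995/6730459 ≈ 1.1265 - 0.047597*I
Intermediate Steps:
o = 0
A = -8368/9 (A = -7/9 - 929 = -8368/9 ≈ -929.78)
V = 975/(864 + I*√11995/3) (V = (360 + 615)/(864 + √(-403 - 8368/9)) = 975/(864 + √(-11995/9)) = 975/(864 + I*√11995/3) ≈ 1.1265 - 0.047597*I)
V - o = (7581600/6730459 - 2925*I*√11995/6730459) - 1*0 = (7581600/6730459 - 2925*I*√11995/6730459) + 0 = 7581600/6730459 - 2925*I*√11995/6730459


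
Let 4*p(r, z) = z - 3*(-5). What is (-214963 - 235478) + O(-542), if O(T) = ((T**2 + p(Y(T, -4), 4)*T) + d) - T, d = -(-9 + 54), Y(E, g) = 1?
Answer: -317509/2 ≈ -1.5875e+5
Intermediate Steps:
d = -45 (d = -1*45 = -45)
p(r, z) = 15/4 + z/4 (p(r, z) = (z - 3*(-5))/4 = (z + 15)/4 = (15 + z)/4 = 15/4 + z/4)
O(T) = -45 + T**2 + 15*T/4 (O(T) = ((T**2 + (15/4 + (1/4)*4)*T) - 45) - T = ((T**2 + (15/4 + 1)*T) - 45) - T = ((T**2 + 19*T/4) - 45) - T = (-45 + T**2 + 19*T/4) - T = -45 + T**2 + 15*T/4)
(-214963 - 235478) + O(-542) = (-214963 - 235478) + (-45 + (-542)**2 + (15/4)*(-542)) = -450441 + (-45 + 293764 - 4065/2) = -450441 + 583373/2 = -317509/2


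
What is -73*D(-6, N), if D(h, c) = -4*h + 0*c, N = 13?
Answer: -1752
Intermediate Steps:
D(h, c) = -4*h (D(h, c) = -4*h + 0 = -4*h)
-73*D(-6, N) = -(-292)*(-6) = -73*24 = -1752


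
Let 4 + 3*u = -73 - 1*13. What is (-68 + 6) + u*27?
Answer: -872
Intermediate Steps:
u = -30 (u = -4/3 + (-73 - 1*13)/3 = -4/3 + (-73 - 13)/3 = -4/3 + (1/3)*(-86) = -4/3 - 86/3 = -30)
(-68 + 6) + u*27 = (-68 + 6) - 30*27 = -62 - 810 = -872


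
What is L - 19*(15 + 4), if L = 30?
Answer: -331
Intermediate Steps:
L - 19*(15 + 4) = 30 - 19*(15 + 4) = 30 - 19*19 = 30 - 361 = -331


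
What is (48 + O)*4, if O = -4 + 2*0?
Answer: 176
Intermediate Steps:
O = -4 (O = -4 + 0 = -4)
(48 + O)*4 = (48 - 4)*4 = 44*4 = 176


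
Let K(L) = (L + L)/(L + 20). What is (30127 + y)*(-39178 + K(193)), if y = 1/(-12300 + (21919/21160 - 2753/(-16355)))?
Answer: -620293693784105783760/525556373027 ≈ -1.1803e+9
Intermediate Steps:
K(L) = 2*L/(20 + L) (K(L) = (2*L)/(20 + L) = 2*L/(20 + L))
y = -601864/7402202437 (y = 1/(-12300 + (21919*(1/21160) - 2753*(-1/16355))) = 1/(-12300 + (953/920 + 2753/16355)) = 1/(-12300 + 724763/601864) = 1/(-7402202437/601864) = -601864/7402202437 ≈ -8.1309e-5)
(30127 + y)*(-39178 + K(193)) = (30127 - 601864/7402202437)*(-39178 + 2*193/(20 + 193)) = 223006152217635*(-39178 + 2*193/213)/7402202437 = 223006152217635*(-39178 + 2*193*(1/213))/7402202437 = 223006152217635*(-39178 + 386/213)/7402202437 = (223006152217635/7402202437)*(-8344528/213) = -620293693784105783760/525556373027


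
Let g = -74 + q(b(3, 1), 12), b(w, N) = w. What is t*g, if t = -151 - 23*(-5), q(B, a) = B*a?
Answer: 1368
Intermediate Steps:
t = -36 (t = -151 + 115 = -36)
g = -38 (g = -74 + 3*12 = -74 + 36 = -38)
t*g = -36*(-38) = 1368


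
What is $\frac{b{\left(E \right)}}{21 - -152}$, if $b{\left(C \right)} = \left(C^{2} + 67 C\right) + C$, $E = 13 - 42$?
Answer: $- \frac{1131}{173} \approx -6.5376$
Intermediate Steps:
$E = -29$ ($E = 13 - 42 = -29$)
$b{\left(C \right)} = C^{2} + 68 C$
$\frac{b{\left(E \right)}}{21 - -152} = \frac{\left(-29\right) \left(68 - 29\right)}{21 - -152} = \frac{\left(-29\right) 39}{21 + 152} = - \frac{1131}{173}$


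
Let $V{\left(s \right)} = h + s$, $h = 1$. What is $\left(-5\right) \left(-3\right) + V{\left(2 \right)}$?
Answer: $18$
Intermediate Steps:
$V{\left(s \right)} = 1 + s$
$\left(-5\right) \left(-3\right) + V{\left(2 \right)} = \left(-5\right) \left(-3\right) + \left(1 + 2\right) = 15 + 3 = 18$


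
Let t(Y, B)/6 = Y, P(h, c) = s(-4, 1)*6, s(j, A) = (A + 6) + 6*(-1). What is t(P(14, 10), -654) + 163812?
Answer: 163848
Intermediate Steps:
s(j, A) = A (s(j, A) = (6 + A) - 6 = A)
P(h, c) = 6 (P(h, c) = 1*6 = 6)
t(Y, B) = 6*Y
t(P(14, 10), -654) + 163812 = 6*6 + 163812 = 36 + 163812 = 163848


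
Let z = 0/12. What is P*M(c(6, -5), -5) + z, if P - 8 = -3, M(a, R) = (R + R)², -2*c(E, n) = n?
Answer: 500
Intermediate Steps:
c(E, n) = -n/2
M(a, R) = 4*R² (M(a, R) = (2*R)² = 4*R²)
P = 5 (P = 8 - 3 = 5)
z = 0 (z = 0*(1/12) = 0)
P*M(c(6, -5), -5) + z = 5*(4*(-5)²) + 0 = 5*(4*25) + 0 = 5*100 + 0 = 500 + 0 = 500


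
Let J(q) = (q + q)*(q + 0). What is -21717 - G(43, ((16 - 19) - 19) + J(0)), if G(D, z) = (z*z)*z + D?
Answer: -11112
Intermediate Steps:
J(q) = 2*q² (J(q) = (2*q)*q = 2*q²)
G(D, z) = D + z³ (G(D, z) = z²*z + D = z³ + D = D + z³)
-21717 - G(43, ((16 - 19) - 19) + J(0)) = -21717 - (43 + (((16 - 19) - 19) + 2*0²)³) = -21717 - (43 + ((-3 - 19) + 2*0)³) = -21717 - (43 + (-22 + 0)³) = -21717 - (43 + (-22)³) = -21717 - (43 - 10648) = -21717 - 1*(-10605) = -21717 + 10605 = -11112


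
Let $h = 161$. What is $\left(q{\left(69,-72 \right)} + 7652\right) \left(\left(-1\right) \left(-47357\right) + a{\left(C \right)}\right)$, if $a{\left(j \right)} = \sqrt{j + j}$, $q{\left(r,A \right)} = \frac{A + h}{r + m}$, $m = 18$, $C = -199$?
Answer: $\frac{1087272629}{3} + \frac{665813 i \sqrt{398}}{87} \approx 3.6242 \cdot 10^{8} + 1.5268 \cdot 10^{5} i$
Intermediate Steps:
$q{\left(r,A \right)} = \frac{161 + A}{18 + r}$ ($q{\left(r,A \right)} = \frac{A + 161}{r + 18} = \frac{161 + A}{18 + r}$)
$a{\left(j \right)} = \sqrt{2} \sqrt{j}$ ($a{\left(j \right)} = \sqrt{2 j} = \sqrt{2} \sqrt{j}$)
$\left(q{\left(69,-72 \right)} + 7652\right) \left(\left(-1\right) \left(-47357\right) + a{\left(C \right)}\right) = \left(\frac{161 - 72}{18 + 69} + 7652\right) \left(\left(-1\right) \left(-47357\right) + \sqrt{2} \sqrt{-199}\right) = \left(\frac{1}{87} \cdot 89 + 7652\right) \left(47357 + \sqrt{2} i \sqrt{199}\right) = \left(\frac{1}{87} \cdot 89 + 7652\right) \left(47357 + i \sqrt{398}\right) = \left(\frac{89}{87} + 7652\right) \left(47357 + i \sqrt{398}\right) = \frac{665813 \left(47357 + i \sqrt{398}\right)}{87} = \frac{1087272629}{3} + \frac{665813 i \sqrt{398}}{87}$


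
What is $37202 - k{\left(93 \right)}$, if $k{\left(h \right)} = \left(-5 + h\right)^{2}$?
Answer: $29458$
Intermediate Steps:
$37202 - k{\left(93 \right)} = 37202 - \left(-5 + 93\right)^{2} = 37202 - 88^{2} = 37202 - 7744 = 29458$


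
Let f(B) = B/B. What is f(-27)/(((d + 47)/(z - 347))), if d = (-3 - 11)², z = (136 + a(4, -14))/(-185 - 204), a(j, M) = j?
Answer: -45041/31509 ≈ -1.4295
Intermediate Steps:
f(B) = 1
z = -140/389 (z = (136 + 4)/(-185 - 204) = 140/(-389) = 140*(-1/389) = -140/389 ≈ -0.35990)
d = 196 (d = (-14)² = 196)
f(-27)/(((d + 47)/(z - 347))) = 1/((196 + 47)/(-140/389 - 347)) = 1/(243/(-135123/389)) = 1/(243*(-389/135123)) = 1/(-31509/45041) = 1*(-45041/31509) = -45041/31509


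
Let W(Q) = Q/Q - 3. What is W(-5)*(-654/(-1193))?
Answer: -1308/1193 ≈ -1.0964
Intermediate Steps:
W(Q) = -2 (W(Q) = 1 - 3 = -2)
W(-5)*(-654/(-1193)) = -(-1308)/(-1193) = -(-1308)*(-1)/1193 = -2*654/1193 = -1308/1193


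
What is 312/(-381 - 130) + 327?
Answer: 166785/511 ≈ 326.39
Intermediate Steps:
312/(-381 - 130) + 327 = 312/(-511) + 327 = -1/511*312 + 327 = -312/511 + 327 = 166785/511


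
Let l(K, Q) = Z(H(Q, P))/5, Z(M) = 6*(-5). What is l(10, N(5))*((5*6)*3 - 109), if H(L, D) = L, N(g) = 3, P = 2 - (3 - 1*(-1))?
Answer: 114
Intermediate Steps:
P = -2 (P = 2 - (3 + 1) = 2 - 1*4 = 2 - 4 = -2)
Z(M) = -30
l(K, Q) = -6 (l(K, Q) = -30/5 = -30*⅕ = -6)
l(10, N(5))*((5*6)*3 - 109) = -6*((5*6)*3 - 109) = -6*(30*3 - 109) = -6*(90 - 109) = -6*(-19) = 114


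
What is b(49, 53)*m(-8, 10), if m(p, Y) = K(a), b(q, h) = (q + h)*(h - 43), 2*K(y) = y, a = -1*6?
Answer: -3060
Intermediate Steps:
a = -6
K(y) = y/2
b(q, h) = (-43 + h)*(h + q) (b(q, h) = (h + q)*(-43 + h) = (-43 + h)*(h + q))
m(p, Y) = -3 (m(p, Y) = (½)*(-6) = -3)
b(49, 53)*m(-8, 10) = (53² - 43*53 - 43*49 + 53*49)*(-3) = (2809 - 2279 - 2107 + 2597)*(-3) = 1020*(-3) = -3060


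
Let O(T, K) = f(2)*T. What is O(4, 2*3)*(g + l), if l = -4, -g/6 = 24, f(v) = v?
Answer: -1184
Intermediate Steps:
O(T, K) = 2*T
g = -144 (g = -6*24 = -144)
O(4, 2*3)*(g + l) = (2*4)*(-144 - 4) = 8*(-148) = -1184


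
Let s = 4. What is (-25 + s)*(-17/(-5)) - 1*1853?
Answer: -9622/5 ≈ -1924.4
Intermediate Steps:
(-25 + s)*(-17/(-5)) - 1*1853 = (-25 + 4)*(-17/(-5)) - 1*1853 = -(-357)*(-1)/5 - 1853 = -21*17/5 - 1853 = -357/5 - 1853 = -9622/5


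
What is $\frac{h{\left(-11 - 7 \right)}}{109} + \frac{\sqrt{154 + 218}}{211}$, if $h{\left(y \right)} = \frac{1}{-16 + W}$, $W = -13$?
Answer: $- \frac{1}{3161} + \frac{2 \sqrt{93}}{211} \approx 0.091093$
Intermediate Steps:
$h{\left(y \right)} = - \frac{1}{29}$ ($h{\left(y \right)} = \frac{1}{-16 - 13} = \frac{1}{-29} = - \frac{1}{29}$)
$\frac{h{\left(-11 - 7 \right)}}{109} + \frac{\sqrt{154 + 218}}{211} = - \frac{1}{29 \cdot 109} + \frac{\sqrt{154 + 218}}{211} = \left(- \frac{1}{29}\right) \frac{1}{109} + \sqrt{372} \cdot \frac{1}{211} = - \frac{1}{3161} + 2 \sqrt{93} \cdot \frac{1}{211} = - \frac{1}{3161} + \frac{2 \sqrt{93}}{211}$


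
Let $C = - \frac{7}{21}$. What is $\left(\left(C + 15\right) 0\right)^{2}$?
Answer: $0$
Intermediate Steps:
$C = - \frac{1}{3}$ ($C = \left(-7\right) \frac{1}{21} = - \frac{1}{3} \approx -0.33333$)
$\left(\left(C + 15\right) 0\right)^{2} = \left(\left(- \frac{1}{3} + 15\right) 0\right)^{2} = \left(\frac{44}{3} \cdot 0\right)^{2} = 0^{2} = 0$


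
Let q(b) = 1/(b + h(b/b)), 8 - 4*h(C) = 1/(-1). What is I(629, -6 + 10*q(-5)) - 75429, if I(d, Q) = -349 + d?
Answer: -75149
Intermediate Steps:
h(C) = 9/4 (h(C) = 2 - ¼/(-1) = 2 - ¼*(-1) = 2 + ¼ = 9/4)
q(b) = 1/(9/4 + b) (q(b) = 1/(b + 9/4) = 1/(9/4 + b))
I(629, -6 + 10*q(-5)) - 75429 = (-349 + 629) - 75429 = 280 - 75429 = -75149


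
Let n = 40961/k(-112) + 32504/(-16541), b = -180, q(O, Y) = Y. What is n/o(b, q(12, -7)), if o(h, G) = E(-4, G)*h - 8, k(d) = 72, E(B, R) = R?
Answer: 39717389/87710112 ≈ 0.45283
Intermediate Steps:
o(h, G) = -8 + G*h (o(h, G) = G*h - 8 = -8 + G*h)
n = 39717389/70056 (n = 40961/72 + 32504/(-16541) = 40961*(1/72) + 32504*(-1/16541) = 40961/72 - 1912/973 = 39717389/70056 ≈ 566.94)
n/o(b, q(12, -7)) = 39717389/(70056*(-8 - 7*(-180))) = 39717389/(70056*(-8 + 1260)) = (39717389/70056)/1252 = (39717389/70056)*(1/1252) = 39717389/87710112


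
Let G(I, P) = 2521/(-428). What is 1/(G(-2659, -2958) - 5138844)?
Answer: -428/2199427753 ≈ -1.9460e-7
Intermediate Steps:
G(I, P) = -2521/428 (G(I, P) = 2521*(-1/428) = -2521/428)
1/(G(-2659, -2958) - 5138844) = 1/(-2521/428 - 5138844) = 1/(-2199427753/428) = -428/2199427753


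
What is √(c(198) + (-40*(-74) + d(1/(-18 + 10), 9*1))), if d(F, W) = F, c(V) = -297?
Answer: 9*√526/4 ≈ 51.603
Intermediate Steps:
√(c(198) + (-40*(-74) + d(1/(-18 + 10), 9*1))) = √(-297 + (-40*(-74) + 1/(-18 + 10))) = √(-297 + (2960 + 1/(-8))) = √(-297 + (2960 - ⅛)) = √(-297 + 23679/8) = √(21303/8) = 9*√526/4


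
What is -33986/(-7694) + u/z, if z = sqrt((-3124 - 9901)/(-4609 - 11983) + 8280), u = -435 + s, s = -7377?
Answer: 16993/3847 - 31248*sqrt(142478392045)/137394785 ≈ -81.430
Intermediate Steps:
u = -7812 (u = -435 - 7377 = -7812)
z = sqrt(142478392045)/4148 (z = sqrt(-13025/(-16592) + 8280) = sqrt(-13025*(-1/16592) + 8280) = sqrt(13025/16592 + 8280) = sqrt(137394785/16592) = sqrt(142478392045)/4148 ≈ 90.999)
-33986/(-7694) + u/z = -33986/(-7694) - 7812*4*sqrt(142478392045)/137394785 = -33986*(-1/7694) - 31248*sqrt(142478392045)/137394785 = 16993/3847 - 31248*sqrt(142478392045)/137394785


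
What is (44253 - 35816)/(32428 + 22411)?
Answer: 8437/54839 ≈ 0.15385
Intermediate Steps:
(44253 - 35816)/(32428 + 22411) = 8437/54839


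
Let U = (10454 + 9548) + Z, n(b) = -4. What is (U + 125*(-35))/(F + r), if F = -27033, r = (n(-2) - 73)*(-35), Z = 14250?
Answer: -29877/24338 ≈ -1.2276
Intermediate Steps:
r = 2695 (r = (-4 - 73)*(-35) = -77*(-35) = 2695)
U = 34252 (U = (10454 + 9548) + 14250 = 20002 + 14250 = 34252)
(U + 125*(-35))/(F + r) = (34252 + 125*(-35))/(-27033 + 2695) = (34252 - 4375)/(-24338) = 29877*(-1/24338) = -29877/24338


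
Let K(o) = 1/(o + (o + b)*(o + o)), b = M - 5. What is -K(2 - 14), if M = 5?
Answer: -1/276 ≈ -0.0036232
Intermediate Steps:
b = 0 (b = 5 - 5 = 0)
K(o) = 1/(o + 2*o²) (K(o) = 1/(o + (o + 0)*(o + o)) = 1/(o + o*(2*o)) = 1/(o + 2*o²))
-K(2 - 14) = -1/((2 - 14)*(1 + 2*(2 - 14))) = -1/((-12)*(1 + 2*(-12))) = -(-1)/(12*(1 - 24)) = -(-1)/(12*(-23)) = -(-1)*(-1)/(12*23) = -1*1/276 = -1/276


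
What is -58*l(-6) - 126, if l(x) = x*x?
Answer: -2214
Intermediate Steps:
l(x) = x²
-58*l(-6) - 126 = -58*(-6)² - 126 = -58*36 - 126 = -2088 - 126 = -2214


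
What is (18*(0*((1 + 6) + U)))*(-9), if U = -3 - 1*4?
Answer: 0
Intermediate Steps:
U = -7 (U = -3 - 4 = -7)
(18*(0*((1 + 6) + U)))*(-9) = (18*(0*((1 + 6) - 7)))*(-9) = (18*(0*(7 - 7)))*(-9) = (18*(0*0))*(-9) = (18*0)*(-9) = 0*(-9) = 0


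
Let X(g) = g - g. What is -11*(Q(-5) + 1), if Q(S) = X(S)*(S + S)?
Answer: -11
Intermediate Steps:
X(g) = 0
Q(S) = 0 (Q(S) = 0*(S + S) = 0*(2*S) = 0)
-11*(Q(-5) + 1) = -11*(0 + 1) = -11*1 = -11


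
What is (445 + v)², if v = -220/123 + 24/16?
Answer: 11968141201/60516 ≈ 1.9777e+5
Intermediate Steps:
v = -71/246 (v = -220*1/123 + 24*(1/16) = -220/123 + 3/2 = -71/246 ≈ -0.28862)
(445 + v)² = (445 - 71/246)² = (109399/246)² = 11968141201/60516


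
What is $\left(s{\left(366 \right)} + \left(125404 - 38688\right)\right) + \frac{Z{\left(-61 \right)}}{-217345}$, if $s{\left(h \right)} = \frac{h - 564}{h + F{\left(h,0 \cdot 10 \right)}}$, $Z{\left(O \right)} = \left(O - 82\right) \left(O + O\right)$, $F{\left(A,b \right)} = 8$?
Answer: $\frac{18847156509}{217345} \approx 86715.0$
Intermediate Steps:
$Z{\left(O \right)} = 2 O \left(-82 + O\right)$ ($Z{\left(O \right)} = \left(-82 + O\right) 2 O = 2 O \left(-82 + O\right)$)
$s{\left(h \right)} = \frac{-564 + h}{8 + h}$ ($s{\left(h \right)} = \frac{h - 564}{h + 8} = \frac{-564 + h}{8 + h}$)
$\left(s{\left(366 \right)} + \left(125404 - 38688\right)\right) + \frac{Z{\left(-61 \right)}}{-217345} = \left(\frac{-564 + 366}{8 + 366} + \left(125404 - 38688\right)\right) + \frac{2 \left(-61\right) \left(-82 - 61\right)}{-217345} = \left(\frac{1}{374} \left(-198\right) + \left(125404 - 38688\right)\right) + 2 \left(-61\right) \left(-143\right) \left(- \frac{1}{217345}\right) = \left(\frac{1}{374} \left(-198\right) + 86716\right) + 17446 \left(- \frac{1}{217345}\right) = \left(- \frac{9}{17} + 86716\right) - \frac{17446}{217345} = \frac{1474163}{17} - \frac{17446}{217345} = \frac{18847156509}{217345}$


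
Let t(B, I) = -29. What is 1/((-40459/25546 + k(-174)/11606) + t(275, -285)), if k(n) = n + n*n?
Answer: -148243438/4149350433 ≈ -0.035727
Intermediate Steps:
k(n) = n + n**2
1/((-40459/25546 + k(-174)/11606) + t(275, -285)) = 1/((-40459/25546 - 174*(1 - 174)/11606) - 29) = 1/((-40459*1/25546 - 174*(-173)*(1/11606)) - 29) = 1/((-40459/25546 + 30102*(1/11606)) - 29) = 1/((-40459/25546 + 15051/5803) - 29) = 1/(149709269/148243438 - 29) = 1/(-4149350433/148243438) = -148243438/4149350433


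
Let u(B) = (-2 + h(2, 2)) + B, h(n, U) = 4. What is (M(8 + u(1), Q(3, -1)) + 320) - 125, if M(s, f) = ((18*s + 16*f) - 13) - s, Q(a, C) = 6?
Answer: 465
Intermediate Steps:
u(B) = 2 + B (u(B) = (-2 + 4) + B = 2 + B)
M(s, f) = -13 + 16*f + 17*s (M(s, f) = ((16*f + 18*s) - 13) - s = (-13 + 16*f + 18*s) - s = -13 + 16*f + 17*s)
(M(8 + u(1), Q(3, -1)) + 320) - 125 = ((-13 + 16*6 + 17*(8 + (2 + 1))) + 320) - 125 = ((-13 + 96 + 17*(8 + 3)) + 320) - 125 = ((-13 + 96 + 17*11) + 320) - 125 = ((-13 + 96 + 187) + 320) - 125 = (270 + 320) - 125 = 590 - 125 = 465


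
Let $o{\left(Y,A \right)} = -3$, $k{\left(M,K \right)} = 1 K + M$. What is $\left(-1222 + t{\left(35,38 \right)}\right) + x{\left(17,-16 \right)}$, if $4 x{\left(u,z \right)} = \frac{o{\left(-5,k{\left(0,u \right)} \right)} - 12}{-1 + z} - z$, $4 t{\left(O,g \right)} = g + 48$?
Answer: $- \frac{81347}{68} \approx -1196.3$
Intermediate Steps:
$k{\left(M,K \right)} = K + M$
$t{\left(O,g \right)} = 12 + \frac{g}{4}$ ($t{\left(O,g \right)} = \frac{g + 48}{4} = \frac{48 + g}{4} = 12 + \frac{g}{4}$)
$x{\left(u,z \right)} = - \frac{15}{4 \left(-1 + z\right)} - \frac{z}{4}$ ($x{\left(u,z \right)} = \frac{\frac{-3 - 12}{-1 + z} - z}{4} = \frac{- \frac{15}{-1 + z} - z}{4} = \frac{- z - \frac{15}{-1 + z}}{4} = - \frac{15}{4 \left(-1 + z\right)} - \frac{z}{4}$)
$\left(-1222 + t{\left(35,38 \right)}\right) + x{\left(17,-16 \right)} = \left(-1222 + \left(12 + \frac{1}{4} \cdot 38\right)\right) + \frac{-15 - 16 - \left(-16\right)^{2}}{4 \left(-1 - 16\right)} = \left(-1222 + \left(12 + \frac{19}{2}\right)\right) + \frac{-15 - 16 - 256}{4 \left(-17\right)} = \left(-1222 + \frac{43}{2}\right) + \frac{1}{4} \left(- \frac{1}{17}\right) \left(-15 - 16 - 256\right) = - \frac{2401}{2} + \frac{1}{4} \left(- \frac{1}{17}\right) \left(-287\right) = - \frac{2401}{2} + \frac{287}{68} = - \frac{81347}{68}$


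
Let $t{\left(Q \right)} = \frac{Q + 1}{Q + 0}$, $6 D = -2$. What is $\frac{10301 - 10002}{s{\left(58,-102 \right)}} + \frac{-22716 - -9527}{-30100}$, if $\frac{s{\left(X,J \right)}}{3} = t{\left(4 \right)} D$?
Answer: $- \frac{7186731}{30100} \approx -238.76$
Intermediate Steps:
$D = - \frac{1}{3}$ ($D = \frac{1}{6} \left(-2\right) = - \frac{1}{3} \approx -0.33333$)
$t{\left(Q \right)} = \frac{1 + Q}{Q}$
$s{\left(X,J \right)} = - \frac{5}{4}$ ($s{\left(X,J \right)} = 3 \frac{1 + 4}{4} \left(- \frac{1}{3}\right) = 3 \cdot \frac{1}{4} \cdot 5 \left(- \frac{1}{3}\right) = 3 \cdot \frac{5}{4} \left(- \frac{1}{3}\right) = 3 \left(- \frac{5}{12}\right) = - \frac{5}{4}$)
$\frac{10301 - 10002}{s{\left(58,-102 \right)}} + \frac{-22716 - -9527}{-30100} = \frac{10301 - 10002}{- \frac{5}{4}} + \frac{-22716 - -9527}{-30100} = \left(10301 - 10002\right) \left(- \frac{4}{5}\right) + \left(-22716 + 9527\right) \left(- \frac{1}{30100}\right) = 299 \left(- \frac{4}{5}\right) - - \frac{13189}{30100} = - \frac{1196}{5} + \frac{13189}{30100} = - \frac{7186731}{30100}$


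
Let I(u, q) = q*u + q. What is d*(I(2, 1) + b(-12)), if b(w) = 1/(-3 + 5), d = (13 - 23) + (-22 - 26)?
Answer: -203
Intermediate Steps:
I(u, q) = q + q*u
d = -58 (d = -10 - 48 = -58)
b(w) = ½ (b(w) = 1/2 = ½)
d*(I(2, 1) + b(-12)) = -58*(1*(1 + 2) + ½) = -58*(1*3 + ½) = -58*(3 + ½) = -58*7/2 = -203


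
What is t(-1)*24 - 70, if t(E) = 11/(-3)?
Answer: -158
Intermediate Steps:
t(E) = -11/3 (t(E) = 11*(-⅓) = -11/3)
t(-1)*24 - 70 = -11/3*24 - 70 = -88 - 70 = -158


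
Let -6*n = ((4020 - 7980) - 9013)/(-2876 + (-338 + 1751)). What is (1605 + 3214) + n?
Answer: 42288209/8778 ≈ 4817.5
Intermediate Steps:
n = -12973/8778 (n = -((4020 - 7980) - 9013)/(6*(-2876 + (-338 + 1751))) = -(-3960 - 9013)/(6*(-2876 + 1413)) = -(-12973)/(6*(-1463)) = -(-12973)*(-1)/(6*1463) = -1/6*12973/1463 = -12973/8778 ≈ -1.4779)
(1605 + 3214) + n = (1605 + 3214) - 12973/8778 = 4819 - 12973/8778 = 42288209/8778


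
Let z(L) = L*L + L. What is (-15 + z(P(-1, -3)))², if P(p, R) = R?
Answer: 81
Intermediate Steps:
z(L) = L + L² (z(L) = L² + L = L + L²)
(-15 + z(P(-1, -3)))² = (-15 - 3*(1 - 3))² = (-15 - 3*(-2))² = (-15 + 6)² = (-9)² = 81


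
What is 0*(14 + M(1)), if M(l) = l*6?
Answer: 0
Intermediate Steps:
M(l) = 6*l
0*(14 + M(1)) = 0*(14 + 6*1) = 0*(14 + 6) = 0*20 = 0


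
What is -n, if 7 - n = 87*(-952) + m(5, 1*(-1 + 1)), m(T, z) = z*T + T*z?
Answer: -82831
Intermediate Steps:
m(T, z) = 2*T*z (m(T, z) = T*z + T*z = 2*T*z)
n = 82831 (n = 7 - (87*(-952) + 2*5*(1*(-1 + 1))) = 7 - (-82824 + 2*5*(1*0)) = 7 - (-82824 + 2*5*0) = 7 - (-82824 + 0) = 7 - 1*(-82824) = 7 + 82824 = 82831)
-n = -1*82831 = -82831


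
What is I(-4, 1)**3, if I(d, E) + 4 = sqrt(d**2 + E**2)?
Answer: -268 + 65*sqrt(17) ≈ 0.0018657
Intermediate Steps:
I(d, E) = -4 + sqrt(E**2 + d**2) (I(d, E) = -4 + sqrt(d**2 + E**2) = -4 + sqrt(E**2 + d**2))
I(-4, 1)**3 = (-4 + sqrt(1**2 + (-4)**2))**3 = (-4 + sqrt(1 + 16))**3 = (-4 + sqrt(17))**3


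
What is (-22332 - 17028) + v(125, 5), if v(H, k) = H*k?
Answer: -38735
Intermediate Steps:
(-22332 - 17028) + v(125, 5) = (-22332 - 17028) + 125*5 = -39360 + 625 = -38735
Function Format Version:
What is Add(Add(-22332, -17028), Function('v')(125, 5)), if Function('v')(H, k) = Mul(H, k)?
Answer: -38735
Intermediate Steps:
Add(Add(-22332, -17028), Function('v')(125, 5)) = Add(Add(-22332, -17028), Mul(125, 5)) = Add(-39360, 625) = -38735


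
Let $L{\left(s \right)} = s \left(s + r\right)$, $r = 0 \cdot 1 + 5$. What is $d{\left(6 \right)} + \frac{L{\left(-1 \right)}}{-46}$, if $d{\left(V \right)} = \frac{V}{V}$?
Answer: $\frac{25}{23} \approx 1.087$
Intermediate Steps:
$r = 5$ ($r = 0 + 5 = 5$)
$d{\left(V \right)} = 1$
$L{\left(s \right)} = s \left(5 + s\right)$ ($L{\left(s \right)} = s \left(s + 5\right) = s \left(5 + s\right)$)
$d{\left(6 \right)} + \frac{L{\left(-1 \right)}}{-46} = 1 + \frac{\left(-1\right) \left(5 - 1\right)}{-46} = 1 - \frac{\left(-1\right) 4}{46} = 1 - - \frac{2}{23} = 1 + \frac{2}{23} = \frac{25}{23}$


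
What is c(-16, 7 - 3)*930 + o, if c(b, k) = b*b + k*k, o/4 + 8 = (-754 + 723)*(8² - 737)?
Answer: 336380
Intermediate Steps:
o = 83420 (o = -32 + 4*((-754 + 723)*(8² - 737)) = -32 + 4*(-31*(64 - 737)) = -32 + 4*(-31*(-673)) = -32 + 4*20863 = -32 + 83452 = 83420)
c(b, k) = b² + k²
c(-16, 7 - 3)*930 + o = ((-16)² + (7 - 3)²)*930 + 83420 = (256 + 4²)*930 + 83420 = (256 + 16)*930 + 83420 = 272*930 + 83420 = 252960 + 83420 = 336380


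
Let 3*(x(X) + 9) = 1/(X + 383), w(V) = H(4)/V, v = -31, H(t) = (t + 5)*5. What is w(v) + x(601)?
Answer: -956417/91512 ≈ -10.451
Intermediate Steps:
H(t) = 25 + 5*t (H(t) = (5 + t)*5 = 25 + 5*t)
w(V) = 45/V (w(V) = (25 + 5*4)/V = (25 + 20)/V = 45/V)
x(X) = -9 + 1/(3*(383 + X)) (x(X) = -9 + 1/(3*(X + 383)) = -9 + 1/(3*(383 + X)))
w(v) + x(601) = 45/(-31) + (-10340 - 27*601)/(3*(383 + 601)) = 45*(-1/31) + (1/3)*(-10340 - 16227)/984 = -45/31 + (1/3)*(1/984)*(-26567) = -45/31 - 26567/2952 = -956417/91512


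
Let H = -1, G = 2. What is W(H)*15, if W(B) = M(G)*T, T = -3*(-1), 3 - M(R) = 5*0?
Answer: 135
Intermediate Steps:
M(R) = 3 (M(R) = 3 - 5*0 = 3 - 1*0 = 3 + 0 = 3)
T = 3
W(B) = 9 (W(B) = 3*3 = 9)
W(H)*15 = 9*15 = 135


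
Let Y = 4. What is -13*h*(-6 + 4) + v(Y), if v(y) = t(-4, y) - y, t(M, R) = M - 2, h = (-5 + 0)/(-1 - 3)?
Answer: 45/2 ≈ 22.500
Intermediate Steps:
h = 5/4 (h = -5/(-4) = -5*(-1/4) = 5/4 ≈ 1.2500)
t(M, R) = -2 + M
v(y) = -6 - y (v(y) = (-2 - 4) - y = -6 - y)
-13*h*(-6 + 4) + v(Y) = -65*(-6 + 4)/4 + (-6 - 1*4) = -65*(-2)/4 + (-6 - 4) = -13*(-5/2) - 10 = 65/2 - 10 = 45/2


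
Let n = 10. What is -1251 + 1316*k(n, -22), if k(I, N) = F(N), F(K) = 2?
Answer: 1381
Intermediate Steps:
k(I, N) = 2
-1251 + 1316*k(n, -22) = -1251 + 1316*2 = -1251 + 2632 = 1381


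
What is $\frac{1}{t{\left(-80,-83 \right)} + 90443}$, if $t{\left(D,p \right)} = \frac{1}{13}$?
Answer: $\frac{13}{1175760} \approx 1.1057 \cdot 10^{-5}$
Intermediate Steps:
$t{\left(D,p \right)} = \frac{1}{13}$
$\frac{1}{t{\left(-80,-83 \right)} + 90443} = \frac{1}{\frac{1}{13} + 90443} = \frac{1}{\frac{1175760}{13}} = \frac{13}{1175760}$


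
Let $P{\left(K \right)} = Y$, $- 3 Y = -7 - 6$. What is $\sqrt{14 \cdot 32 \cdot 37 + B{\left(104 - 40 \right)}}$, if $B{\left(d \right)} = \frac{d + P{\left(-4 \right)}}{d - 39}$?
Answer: $\frac{\sqrt{3730215}}{15} \approx 128.76$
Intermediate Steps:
$Y = \frac{13}{3}$ ($Y = - \frac{-7 - 6}{3} = \left(- \frac{1}{3}\right) \left(-13\right) = \frac{13}{3} \approx 4.3333$)
$P{\left(K \right)} = \frac{13}{3}$
$B{\left(d \right)} = \frac{\frac{13}{3} + d}{-39 + d}$ ($B{\left(d \right)} = \frac{d + \frac{13}{3}}{d - 39} = \frac{\frac{13}{3} + d}{-39 + d}$)
$\sqrt{14 \cdot 32 \cdot 37 + B{\left(104 - 40 \right)}} = \sqrt{14 \cdot 32 \cdot 37 + \frac{\frac{13}{3} + \left(104 - 40\right)}{-39 + \left(104 - 40\right)}} = \sqrt{448 \cdot 37 + \frac{\frac{13}{3} + \left(104 - 40\right)}{-39 + \left(104 - 40\right)}} = \sqrt{16576 + \frac{\frac{13}{3} + 64}{-39 + 64}} = \sqrt{16576 + \frac{1}{25} \cdot \frac{205}{3}} = \sqrt{16576 + \frac{41}{15}} = \sqrt{\frac{248681}{15}} = \frac{\sqrt{3730215}}{15}$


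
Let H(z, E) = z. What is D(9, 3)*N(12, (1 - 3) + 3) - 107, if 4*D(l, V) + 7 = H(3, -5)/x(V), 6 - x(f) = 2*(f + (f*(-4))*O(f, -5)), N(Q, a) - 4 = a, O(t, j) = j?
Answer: -3705/32 ≈ -115.78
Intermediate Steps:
N(Q, a) = 4 + a
x(f) = 6 - 42*f (x(f) = 6 - 2*(f + (f*(-4))*(-5)) = 6 - 2*(f - 4*f*(-5)) = 6 - 2*(f + 20*f) = 6 - 2*21*f = 6 - 42*f)
D(l, V) = -7/4 + 3/(4*(6 - 42*V)) (D(l, V) = -7/4 + (3/(6 - 42*V))/4 = -7/4 + 3/(4*(6 - 42*V)))
D(9, 3)*N(12, (1 - 3) + 3) - 107 = ((-13 + 98*3)/(8*(1 - 7*3)))*(4 + ((1 - 3) + 3)) - 107 = ((-13 + 294)/(8*(1 - 21)))*(4 + (-2 + 3)) - 107 = ((⅛)*281/(-20))*(4 + 1) - 107 = ((⅛)*(-1/20)*281)*5 - 107 = -281/160*5 - 107 = -281/32 - 107 = -3705/32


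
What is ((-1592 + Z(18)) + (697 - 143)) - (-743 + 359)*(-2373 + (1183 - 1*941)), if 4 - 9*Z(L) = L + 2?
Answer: -7374094/9 ≈ -8.1934e+5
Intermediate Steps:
Z(L) = 2/9 - L/9 (Z(L) = 4/9 - (L + 2)/9 = 4/9 - (2 + L)/9 = 4/9 + (-2/9 - L/9) = 2/9 - L/9)
((-1592 + Z(18)) + (697 - 143)) - (-743 + 359)*(-2373 + (1183 - 1*941)) = ((-1592 + (2/9 - ⅑*18)) + (697 - 143)) - (-743 + 359)*(-2373 + (1183 - 1*941)) = ((-1592 + (2/9 - 2)) + 554) - (-384)*(-2373 + (1183 - 941)) = ((-1592 - 16/9) + 554) - (-384)*(-2373 + 242) = (-14344/9 + 554) - (-384)*(-2131) = -9358/9 - 1*818304 = -9358/9 - 818304 = -7374094/9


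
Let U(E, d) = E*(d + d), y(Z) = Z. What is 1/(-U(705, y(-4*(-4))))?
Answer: -1/22560 ≈ -4.4326e-5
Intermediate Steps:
U(E, d) = 2*E*d (U(E, d) = E*(2*d) = 2*E*d)
1/(-U(705, y(-4*(-4)))) = 1/(-2*705*(-4*(-4))) = 1/(-2*705*16) = 1/(-1*22560) = 1/(-22560) = -1/22560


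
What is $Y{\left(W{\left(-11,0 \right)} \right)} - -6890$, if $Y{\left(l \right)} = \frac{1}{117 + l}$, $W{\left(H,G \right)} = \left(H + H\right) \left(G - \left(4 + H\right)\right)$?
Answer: $\frac{254929}{37} \approx 6890.0$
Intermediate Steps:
$W{\left(H,G \right)} = 2 H \left(-4 + G - H\right)$
$Y{\left(W{\left(-11,0 \right)} \right)} - -6890 = \frac{1}{117 + 2 \left(-11\right) \left(-4 + 0 - -11\right)} - -6890 = \frac{1}{117 + 2 \left(-11\right) \left(-4 + 0 + 11\right)} + 6890 = \frac{1}{117 + 2 \left(-11\right) 7} + 6890 = \frac{1}{117 - 154} + 6890 = \frac{1}{-37} + 6890 = - \frac{1}{37} + 6890 = \frac{254929}{37}$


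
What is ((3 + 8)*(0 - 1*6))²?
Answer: 4356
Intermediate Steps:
((3 + 8)*(0 - 1*6))² = (11*(0 - 6))² = (11*(-6))² = (-66)² = 4356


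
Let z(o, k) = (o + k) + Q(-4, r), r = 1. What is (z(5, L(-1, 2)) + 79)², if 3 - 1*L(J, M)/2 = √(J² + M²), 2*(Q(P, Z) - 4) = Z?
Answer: 35801/4 - 378*√5 ≈ 8105.0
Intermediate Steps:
Q(P, Z) = 4 + Z/2
L(J, M) = 6 - 2*√(J² + M²)
z(o, k) = 9/2 + k + o (z(o, k) = (o + k) + (4 + (½)*1) = (k + o) + (4 + ½) = (k + o) + 9/2 = 9/2 + k + o)
(z(5, L(-1, 2)) + 79)² = ((9/2 + (6 - 2*√((-1)² + 2²)) + 5) + 79)² = ((9/2 + (6 - 2*√(1 + 4)) + 5) + 79)² = ((9/2 + (6 - 2*√5) + 5) + 79)² = ((31/2 - 2*√5) + 79)² = (189/2 - 2*√5)²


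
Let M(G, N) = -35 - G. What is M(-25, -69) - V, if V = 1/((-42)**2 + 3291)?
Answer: -50551/5055 ≈ -10.000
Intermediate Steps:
V = 1/5055 (V = 1/(1764 + 3291) = 1/5055 ≈ 0.00019782)
M(-25, -69) - V = (-35 - 1*(-25)) - 1*1/5055 = (-35 + 25) - 1/5055 = -10 - 1/5055 = -50551/5055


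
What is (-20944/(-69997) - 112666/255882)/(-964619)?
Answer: 1263544697/8638632120571563 ≈ 1.4627e-7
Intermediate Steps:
(-20944/(-69997) - 112666/255882)/(-964619) = (-20944*(-1/69997) - 112666*1/255882)*(-1/964619) = (20944/69997 - 56333/127941)*(-1/964619) = -1263544697/8955486177*(-1/964619) = 1263544697/8638632120571563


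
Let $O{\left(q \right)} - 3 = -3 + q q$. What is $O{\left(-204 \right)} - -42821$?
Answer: $84437$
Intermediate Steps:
$O{\left(q \right)} = q^{2}$ ($O{\left(q \right)} = 3 + \left(-3 + q q\right) = 3 + \left(-3 + q^{2}\right) = q^{2}$)
$O{\left(-204 \right)} - -42821 = \left(-204\right)^{2} - -42821 = 41616 + 42821 = 84437$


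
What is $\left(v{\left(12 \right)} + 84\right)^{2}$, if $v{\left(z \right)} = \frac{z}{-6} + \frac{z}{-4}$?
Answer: $6241$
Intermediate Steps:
$v{\left(z \right)} = - \frac{5 z}{12}$ ($v{\left(z \right)} = z \left(- \frac{1}{6}\right) + z \left(- \frac{1}{4}\right) = - \frac{z}{6} - \frac{z}{4} = - \frac{5 z}{12}$)
$\left(v{\left(12 \right)} + 84\right)^{2} = \left(\left(- \frac{5}{12}\right) 12 + 84\right)^{2} = \left(-5 + 84\right)^{2} = 79^{2} = 6241$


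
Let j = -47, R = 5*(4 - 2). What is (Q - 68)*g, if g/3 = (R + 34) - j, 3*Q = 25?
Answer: -16289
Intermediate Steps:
Q = 25/3 (Q = (1/3)*25 = 25/3 ≈ 8.3333)
R = 10 (R = 5*2 = 10)
g = 273 (g = 3*((10 + 34) - 1*(-47)) = 3*(44 + 47) = 3*91 = 273)
(Q - 68)*g = (25/3 - 68)*273 = -179/3*273 = -16289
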